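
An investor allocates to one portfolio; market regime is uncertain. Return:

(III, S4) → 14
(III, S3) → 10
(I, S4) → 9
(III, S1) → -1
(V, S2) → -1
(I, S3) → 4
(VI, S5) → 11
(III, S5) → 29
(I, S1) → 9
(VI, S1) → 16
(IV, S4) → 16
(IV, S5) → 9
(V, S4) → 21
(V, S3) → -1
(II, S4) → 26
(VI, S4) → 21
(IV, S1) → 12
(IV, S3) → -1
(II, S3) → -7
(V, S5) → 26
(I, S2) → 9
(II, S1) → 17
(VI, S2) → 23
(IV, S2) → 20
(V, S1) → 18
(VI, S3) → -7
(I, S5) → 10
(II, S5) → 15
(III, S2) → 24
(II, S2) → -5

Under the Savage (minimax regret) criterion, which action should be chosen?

VI

Column bests: S1=18, S2=24, S3=10, S4=26, S5=29.
I regrets: 9, 15, 6, 17, 19 → max 19
II regrets: 1, 29, 17, 0, 14 → max 29
III regrets: 19, 0, 0, 12, 0 → max 19
IV regrets: 6, 4, 11, 10, 20 → max 20
V regrets: 0, 25, 11, 5, 3 → max 25
VI regrets: 2, 1, 17, 5, 18 → max 18
Smallest max regret = 18 → VI.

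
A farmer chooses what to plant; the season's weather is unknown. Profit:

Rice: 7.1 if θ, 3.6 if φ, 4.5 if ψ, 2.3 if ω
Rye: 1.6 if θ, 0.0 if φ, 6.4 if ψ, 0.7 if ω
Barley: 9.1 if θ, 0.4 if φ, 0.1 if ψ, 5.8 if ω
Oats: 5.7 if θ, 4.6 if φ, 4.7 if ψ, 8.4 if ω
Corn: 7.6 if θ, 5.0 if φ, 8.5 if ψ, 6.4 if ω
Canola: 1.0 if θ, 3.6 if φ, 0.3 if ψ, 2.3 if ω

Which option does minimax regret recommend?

Column bests: θ=9.1, φ=5.0, ψ=8.5, ω=8.4.
Rice regrets: 2.0, 1.4, 4.0, 6.1 → max 6.1
Rye regrets: 7.5, 5.0, 2.1, 7.7 → max 7.7
Barley regrets: 0.0, 4.6, 8.4, 2.6 → max 8.4
Oats regrets: 3.4, 0.4, 3.8, 0.0 → max 3.8
Corn regrets: 1.5, 0.0, 0.0, 2.0 → max 2.0
Canola regrets: 8.1, 1.4, 8.2, 6.1 → max 8.2
Smallest max regret = 2.0 → Corn.

Corn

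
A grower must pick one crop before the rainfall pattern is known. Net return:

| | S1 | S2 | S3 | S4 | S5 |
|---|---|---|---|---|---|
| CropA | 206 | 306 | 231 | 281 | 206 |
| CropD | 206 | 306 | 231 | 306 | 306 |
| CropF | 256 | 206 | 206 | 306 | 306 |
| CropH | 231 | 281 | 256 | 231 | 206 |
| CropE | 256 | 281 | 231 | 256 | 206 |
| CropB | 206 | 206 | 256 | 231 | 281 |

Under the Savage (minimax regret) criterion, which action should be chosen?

Column bests: S1=256, S2=306, S3=256, S4=306, S5=306.
CropA regrets: 50, 0, 25, 25, 100 → max 100
CropD regrets: 50, 0, 25, 0, 0 → max 50
CropF regrets: 0, 100, 50, 0, 0 → max 100
CropH regrets: 25, 25, 0, 75, 100 → max 100
CropE regrets: 0, 25, 25, 50, 100 → max 100
CropB regrets: 50, 100, 0, 75, 25 → max 100
Smallest max regret = 50 → CropD.

CropD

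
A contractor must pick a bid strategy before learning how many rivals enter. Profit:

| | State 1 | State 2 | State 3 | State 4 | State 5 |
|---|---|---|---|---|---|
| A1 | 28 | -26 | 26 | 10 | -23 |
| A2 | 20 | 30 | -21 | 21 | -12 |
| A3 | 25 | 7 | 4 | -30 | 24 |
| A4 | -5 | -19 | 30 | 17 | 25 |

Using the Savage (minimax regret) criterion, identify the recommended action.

Column bests: State 1=28, State 2=30, State 3=30, State 4=21, State 5=25.
A1 regrets: 0, 56, 4, 11, 48 → max 56
A2 regrets: 8, 0, 51, 0, 37 → max 51
A3 regrets: 3, 23, 26, 51, 1 → max 51
A4 regrets: 33, 49, 0, 4, 0 → max 49
Smallest max regret = 49 → A4.

A4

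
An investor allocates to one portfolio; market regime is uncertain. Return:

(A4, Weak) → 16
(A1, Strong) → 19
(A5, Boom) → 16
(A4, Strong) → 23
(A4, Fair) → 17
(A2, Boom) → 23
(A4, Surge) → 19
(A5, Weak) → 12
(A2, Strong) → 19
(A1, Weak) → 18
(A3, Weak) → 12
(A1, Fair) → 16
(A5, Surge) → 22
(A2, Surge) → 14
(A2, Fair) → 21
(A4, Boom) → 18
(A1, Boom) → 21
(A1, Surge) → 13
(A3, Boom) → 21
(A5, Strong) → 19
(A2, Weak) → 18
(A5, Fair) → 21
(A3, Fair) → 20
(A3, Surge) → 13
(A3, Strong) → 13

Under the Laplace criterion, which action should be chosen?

A2

Row averages: A1=17.4, A2=19, A3=15.8, A4=18.6, A5=18
Highest average = 19 → A2.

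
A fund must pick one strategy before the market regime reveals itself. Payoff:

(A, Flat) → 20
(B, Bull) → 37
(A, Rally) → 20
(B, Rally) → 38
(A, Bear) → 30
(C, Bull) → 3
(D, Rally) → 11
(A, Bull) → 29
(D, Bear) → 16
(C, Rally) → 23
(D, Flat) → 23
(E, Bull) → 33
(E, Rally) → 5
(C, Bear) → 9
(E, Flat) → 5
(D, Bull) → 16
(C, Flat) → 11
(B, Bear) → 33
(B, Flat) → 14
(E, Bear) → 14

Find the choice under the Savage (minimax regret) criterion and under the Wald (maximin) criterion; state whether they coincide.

minimax regret → B; maximin → A (disagree)

Column bests: Bear=33, Flat=23, Bull=37, Rally=38.
A regrets: 3, 3, 8, 18 → max 18
B regrets: 0, 9, 0, 0 → max 9
C regrets: 24, 12, 34, 15 → max 34
D regrets: 17, 0, 21, 27 → max 27
E regrets: 19, 18, 4, 33 → max 33
Smallest max regret = 9 → B.
Row minima: A=20, B=14, C=3, D=11, E=5
Best worst-case = 20 → A.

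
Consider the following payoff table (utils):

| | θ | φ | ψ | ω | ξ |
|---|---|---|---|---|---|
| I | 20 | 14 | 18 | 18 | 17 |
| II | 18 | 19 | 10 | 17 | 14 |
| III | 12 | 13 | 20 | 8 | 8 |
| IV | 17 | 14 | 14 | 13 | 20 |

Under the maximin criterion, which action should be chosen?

Row minima: I=14, II=10, III=8, IV=13
Best worst-case = 14 → I.

I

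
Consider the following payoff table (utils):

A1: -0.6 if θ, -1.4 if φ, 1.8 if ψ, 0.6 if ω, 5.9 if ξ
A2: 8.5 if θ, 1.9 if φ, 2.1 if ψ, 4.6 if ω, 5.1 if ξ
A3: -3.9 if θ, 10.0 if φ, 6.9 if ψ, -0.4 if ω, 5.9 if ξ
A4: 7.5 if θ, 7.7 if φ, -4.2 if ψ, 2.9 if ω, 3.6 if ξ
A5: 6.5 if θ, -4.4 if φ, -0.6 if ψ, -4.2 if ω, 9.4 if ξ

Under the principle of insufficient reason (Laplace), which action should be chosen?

Row averages: A1=1.26, A2=4.44, A3=3.7, A4=3.5, A5=1.34
Highest average = 4.44 → A2.

A2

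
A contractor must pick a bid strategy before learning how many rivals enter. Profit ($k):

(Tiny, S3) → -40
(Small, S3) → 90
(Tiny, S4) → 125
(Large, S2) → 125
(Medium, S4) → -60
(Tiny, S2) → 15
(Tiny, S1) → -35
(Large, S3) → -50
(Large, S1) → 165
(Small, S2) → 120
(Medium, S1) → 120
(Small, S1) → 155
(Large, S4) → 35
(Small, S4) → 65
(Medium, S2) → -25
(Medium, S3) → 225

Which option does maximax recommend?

Row maxima: Tiny=125, Small=155, Medium=225, Large=165
Best best-case = 225 → Medium.

Medium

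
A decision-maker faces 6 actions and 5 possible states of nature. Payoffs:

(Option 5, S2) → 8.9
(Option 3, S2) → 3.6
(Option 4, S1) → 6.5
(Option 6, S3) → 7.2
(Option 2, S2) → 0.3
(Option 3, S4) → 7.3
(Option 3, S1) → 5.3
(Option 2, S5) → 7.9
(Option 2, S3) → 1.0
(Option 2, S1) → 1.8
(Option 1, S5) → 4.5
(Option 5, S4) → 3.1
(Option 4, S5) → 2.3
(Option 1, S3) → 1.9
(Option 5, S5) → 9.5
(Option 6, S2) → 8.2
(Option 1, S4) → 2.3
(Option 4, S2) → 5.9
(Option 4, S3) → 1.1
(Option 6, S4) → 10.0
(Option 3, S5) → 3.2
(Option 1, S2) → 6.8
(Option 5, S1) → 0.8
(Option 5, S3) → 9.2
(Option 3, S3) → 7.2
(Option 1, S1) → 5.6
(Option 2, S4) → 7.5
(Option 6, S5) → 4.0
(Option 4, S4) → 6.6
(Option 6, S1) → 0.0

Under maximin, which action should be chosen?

Row minima: Option 1=1.9, Option 2=0.3, Option 3=3.2, Option 4=1.1, Option 5=0.8, Option 6=0.0
Best worst-case = 3.2 → Option 3.

Option 3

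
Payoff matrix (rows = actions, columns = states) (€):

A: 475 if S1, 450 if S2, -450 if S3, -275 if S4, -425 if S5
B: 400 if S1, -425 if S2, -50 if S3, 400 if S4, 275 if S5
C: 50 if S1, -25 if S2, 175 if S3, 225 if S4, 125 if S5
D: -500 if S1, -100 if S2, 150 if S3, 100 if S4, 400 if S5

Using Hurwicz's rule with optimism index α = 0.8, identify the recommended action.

A

A: 0.8·475 + 0.2·(-450) = 290
B: 0.8·400 + 0.2·(-425) = 235
C: 0.8·225 + 0.2·(-25) = 175
D: 0.8·400 + 0.2·(-500) = 220
Highest Hurwicz score = 290 → A.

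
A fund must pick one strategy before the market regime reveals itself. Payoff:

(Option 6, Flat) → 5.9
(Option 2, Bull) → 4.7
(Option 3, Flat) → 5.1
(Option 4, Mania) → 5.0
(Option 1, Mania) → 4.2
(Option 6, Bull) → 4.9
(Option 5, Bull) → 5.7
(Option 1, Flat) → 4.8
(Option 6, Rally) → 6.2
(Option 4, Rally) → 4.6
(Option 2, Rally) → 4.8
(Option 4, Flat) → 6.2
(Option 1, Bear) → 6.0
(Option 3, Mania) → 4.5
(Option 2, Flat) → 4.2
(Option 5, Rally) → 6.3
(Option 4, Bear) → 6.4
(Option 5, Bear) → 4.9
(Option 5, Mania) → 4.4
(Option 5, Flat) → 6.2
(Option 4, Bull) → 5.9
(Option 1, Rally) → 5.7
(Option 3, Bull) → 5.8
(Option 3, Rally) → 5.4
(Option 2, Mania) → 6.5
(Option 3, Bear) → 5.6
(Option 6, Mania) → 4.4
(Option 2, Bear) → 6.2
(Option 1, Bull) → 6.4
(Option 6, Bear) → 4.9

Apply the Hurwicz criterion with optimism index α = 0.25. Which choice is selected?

Option 1: 0.25·6.4 + 0.75·4.2 = 4.75
Option 2: 0.25·6.5 + 0.75·4.2 = 4.775
Option 3: 0.25·5.8 + 0.75·4.5 = 4.825
Option 4: 0.25·6.4 + 0.75·4.6 = 5.05
Option 5: 0.25·6.3 + 0.75·4.4 = 4.875
Option 6: 0.25·6.2 + 0.75·4.4 = 4.85
Highest Hurwicz score = 5.05 → Option 4.

Option 4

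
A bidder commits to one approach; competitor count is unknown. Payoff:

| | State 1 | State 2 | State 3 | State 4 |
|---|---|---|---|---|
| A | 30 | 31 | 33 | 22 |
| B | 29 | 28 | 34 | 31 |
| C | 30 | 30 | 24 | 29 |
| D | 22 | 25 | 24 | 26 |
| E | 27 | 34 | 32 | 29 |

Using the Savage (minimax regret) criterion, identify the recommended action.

Column bests: State 1=30, State 2=34, State 3=34, State 4=31.
A regrets: 0, 3, 1, 9 → max 9
B regrets: 1, 6, 0, 0 → max 6
C regrets: 0, 4, 10, 2 → max 10
D regrets: 8, 9, 10, 5 → max 10
E regrets: 3, 0, 2, 2 → max 3
Smallest max regret = 3 → E.

E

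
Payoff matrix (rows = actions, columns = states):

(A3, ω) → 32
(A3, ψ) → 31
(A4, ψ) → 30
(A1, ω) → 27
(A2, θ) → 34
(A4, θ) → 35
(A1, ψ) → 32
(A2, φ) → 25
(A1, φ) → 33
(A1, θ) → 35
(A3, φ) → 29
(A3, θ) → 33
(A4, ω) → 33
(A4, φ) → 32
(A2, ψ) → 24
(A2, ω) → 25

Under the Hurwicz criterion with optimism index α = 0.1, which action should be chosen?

A1: 0.1·35 + 0.9·27 = 27.8
A2: 0.1·34 + 0.9·24 = 25
A3: 0.1·33 + 0.9·29 = 29.4
A4: 0.1·35 + 0.9·30 = 30.5
Highest Hurwicz score = 30.5 → A4.

A4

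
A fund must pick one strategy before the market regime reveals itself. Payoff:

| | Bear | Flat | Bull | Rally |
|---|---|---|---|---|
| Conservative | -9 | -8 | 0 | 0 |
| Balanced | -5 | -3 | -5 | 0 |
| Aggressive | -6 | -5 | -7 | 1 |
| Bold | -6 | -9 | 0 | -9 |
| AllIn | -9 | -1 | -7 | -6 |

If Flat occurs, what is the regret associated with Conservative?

7

Best payoff under Flat is -1.
Regret = -1 − (-8) = 7.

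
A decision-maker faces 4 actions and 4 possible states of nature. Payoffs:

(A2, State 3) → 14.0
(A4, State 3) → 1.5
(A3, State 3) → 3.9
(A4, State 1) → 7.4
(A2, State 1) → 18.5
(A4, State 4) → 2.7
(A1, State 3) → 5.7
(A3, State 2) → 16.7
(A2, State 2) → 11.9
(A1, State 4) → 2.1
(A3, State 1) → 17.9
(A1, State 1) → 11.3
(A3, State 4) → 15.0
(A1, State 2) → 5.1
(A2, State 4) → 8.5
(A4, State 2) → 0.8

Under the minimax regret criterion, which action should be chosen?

A2

Column bests: State 1=18.5, State 2=16.7, State 3=14.0, State 4=15.0.
A1 regrets: 7.2, 11.6, 8.3, 12.9 → max 12.9
A2 regrets: 0.0, 4.8, 0.0, 6.5 → max 6.5
A3 regrets: 0.6, 0.0, 10.1, 0.0 → max 10.1
A4 regrets: 11.1, 15.9, 12.5, 12.3 → max 15.9
Smallest max regret = 6.5 → A2.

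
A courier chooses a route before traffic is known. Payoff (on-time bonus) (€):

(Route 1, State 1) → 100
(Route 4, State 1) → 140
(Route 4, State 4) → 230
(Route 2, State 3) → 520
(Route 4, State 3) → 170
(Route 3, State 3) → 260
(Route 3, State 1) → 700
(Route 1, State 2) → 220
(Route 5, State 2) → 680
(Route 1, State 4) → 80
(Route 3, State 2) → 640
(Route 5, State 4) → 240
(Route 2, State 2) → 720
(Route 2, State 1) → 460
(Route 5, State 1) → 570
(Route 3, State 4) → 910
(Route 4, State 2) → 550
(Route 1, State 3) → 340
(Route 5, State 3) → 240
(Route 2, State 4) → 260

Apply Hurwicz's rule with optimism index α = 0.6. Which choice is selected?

Route 1: 0.6·340 + 0.4·80 = 236
Route 2: 0.6·720 + 0.4·260 = 536
Route 3: 0.6·910 + 0.4·260 = 650
Route 4: 0.6·550 + 0.4·140 = 386
Route 5: 0.6·680 + 0.4·240 = 504
Highest Hurwicz score = 650 → Route 3.

Route 3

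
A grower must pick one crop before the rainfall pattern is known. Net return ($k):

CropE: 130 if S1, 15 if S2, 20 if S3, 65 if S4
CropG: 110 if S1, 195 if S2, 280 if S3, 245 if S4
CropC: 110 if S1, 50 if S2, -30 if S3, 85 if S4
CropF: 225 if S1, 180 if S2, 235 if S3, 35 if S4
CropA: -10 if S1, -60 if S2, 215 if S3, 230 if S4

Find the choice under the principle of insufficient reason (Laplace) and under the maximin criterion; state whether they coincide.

Row averages: CropE=57.5, CropG=207.5, CropC=53.75, CropF=168.75, CropA=93.75
Highest average = 207.5 → CropG.
Row minima: CropE=15, CropG=110, CropC=-30, CropF=35, CropA=-60
Best worst-case = 110 → CropG.

laplace → CropG; maximin → CropG (agree)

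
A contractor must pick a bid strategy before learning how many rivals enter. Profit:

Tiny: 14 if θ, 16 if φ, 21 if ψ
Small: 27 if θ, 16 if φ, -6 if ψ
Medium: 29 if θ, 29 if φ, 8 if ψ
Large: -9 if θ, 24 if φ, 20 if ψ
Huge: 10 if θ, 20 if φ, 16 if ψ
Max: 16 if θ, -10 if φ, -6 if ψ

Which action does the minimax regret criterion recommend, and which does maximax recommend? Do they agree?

minimax regret → Medium; maximax → Medium (agree)

Column bests: θ=29, φ=29, ψ=21.
Tiny regrets: 15, 13, 0 → max 15
Small regrets: 2, 13, 27 → max 27
Medium regrets: 0, 0, 13 → max 13
Large regrets: 38, 5, 1 → max 38
Huge regrets: 19, 9, 5 → max 19
Max regrets: 13, 39, 27 → max 39
Smallest max regret = 13 → Medium.
Row maxima: Tiny=21, Small=27, Medium=29, Large=24, Huge=20, Max=16
Best best-case = 29 → Medium.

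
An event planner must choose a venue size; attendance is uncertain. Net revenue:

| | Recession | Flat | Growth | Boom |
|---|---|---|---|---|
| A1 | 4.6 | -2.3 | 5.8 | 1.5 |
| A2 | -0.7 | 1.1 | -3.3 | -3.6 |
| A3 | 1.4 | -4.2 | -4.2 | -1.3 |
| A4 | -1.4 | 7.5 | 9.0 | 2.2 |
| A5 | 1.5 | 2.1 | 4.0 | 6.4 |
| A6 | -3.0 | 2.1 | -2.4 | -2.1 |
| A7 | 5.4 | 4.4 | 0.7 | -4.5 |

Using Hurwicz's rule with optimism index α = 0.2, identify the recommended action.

A5

A1: 0.2·5.8 + 0.8·(-2.3) = -0.68
A2: 0.2·1.1 + 0.8·(-3.6) = -2.66
A3: 0.2·1.4 + 0.8·(-4.2) = -3.08
A4: 0.2·9.0 + 0.8·(-1.4) = 0.68
A5: 0.2·6.4 + 0.8·1.5 = 2.48
A6: 0.2·2.1 + 0.8·(-3.0) = -1.98
A7: 0.2·5.4 + 0.8·(-4.5) = -2.52
Highest Hurwicz score = 2.48 → A5.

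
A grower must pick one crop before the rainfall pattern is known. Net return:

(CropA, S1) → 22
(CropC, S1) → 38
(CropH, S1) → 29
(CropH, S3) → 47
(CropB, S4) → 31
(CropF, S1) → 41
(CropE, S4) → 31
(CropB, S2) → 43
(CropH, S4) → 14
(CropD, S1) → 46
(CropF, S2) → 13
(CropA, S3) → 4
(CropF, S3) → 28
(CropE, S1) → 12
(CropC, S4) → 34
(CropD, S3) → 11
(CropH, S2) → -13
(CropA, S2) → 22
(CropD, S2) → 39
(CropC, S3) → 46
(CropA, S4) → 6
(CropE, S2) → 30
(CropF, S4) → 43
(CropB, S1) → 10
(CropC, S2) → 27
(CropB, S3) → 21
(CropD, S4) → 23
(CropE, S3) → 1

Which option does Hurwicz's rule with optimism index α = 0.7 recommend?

CropC

CropD: 0.7·46 + 0.3·11 = 35.5
CropC: 0.7·46 + 0.3·27 = 40.3
CropA: 0.7·22 + 0.3·4 = 16.6
CropH: 0.7·47 + 0.3·(-13) = 29
CropF: 0.7·43 + 0.3·13 = 34
CropE: 0.7·31 + 0.3·1 = 22
CropB: 0.7·43 + 0.3·10 = 33.1
Highest Hurwicz score = 40.3 → CropC.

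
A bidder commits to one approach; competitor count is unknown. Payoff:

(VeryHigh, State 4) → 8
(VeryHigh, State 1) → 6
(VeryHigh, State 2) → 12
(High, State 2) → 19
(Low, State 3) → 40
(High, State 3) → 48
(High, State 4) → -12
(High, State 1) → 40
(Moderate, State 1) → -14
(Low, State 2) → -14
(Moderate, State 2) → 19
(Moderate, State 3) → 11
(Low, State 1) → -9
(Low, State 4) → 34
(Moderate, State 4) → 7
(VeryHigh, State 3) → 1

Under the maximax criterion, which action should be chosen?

Row maxima: Low=40, Moderate=19, High=48, VeryHigh=12
Best best-case = 48 → High.

High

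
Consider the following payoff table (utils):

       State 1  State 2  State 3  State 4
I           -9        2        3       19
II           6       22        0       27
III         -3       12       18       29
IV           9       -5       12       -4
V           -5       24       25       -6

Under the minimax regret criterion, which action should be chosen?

III

Column bests: State 1=9, State 2=24, State 3=25, State 4=29.
I regrets: 18, 22, 22, 10 → max 22
II regrets: 3, 2, 25, 2 → max 25
III regrets: 12, 12, 7, 0 → max 12
IV regrets: 0, 29, 13, 33 → max 33
V regrets: 14, 0, 0, 35 → max 35
Smallest max regret = 12 → III.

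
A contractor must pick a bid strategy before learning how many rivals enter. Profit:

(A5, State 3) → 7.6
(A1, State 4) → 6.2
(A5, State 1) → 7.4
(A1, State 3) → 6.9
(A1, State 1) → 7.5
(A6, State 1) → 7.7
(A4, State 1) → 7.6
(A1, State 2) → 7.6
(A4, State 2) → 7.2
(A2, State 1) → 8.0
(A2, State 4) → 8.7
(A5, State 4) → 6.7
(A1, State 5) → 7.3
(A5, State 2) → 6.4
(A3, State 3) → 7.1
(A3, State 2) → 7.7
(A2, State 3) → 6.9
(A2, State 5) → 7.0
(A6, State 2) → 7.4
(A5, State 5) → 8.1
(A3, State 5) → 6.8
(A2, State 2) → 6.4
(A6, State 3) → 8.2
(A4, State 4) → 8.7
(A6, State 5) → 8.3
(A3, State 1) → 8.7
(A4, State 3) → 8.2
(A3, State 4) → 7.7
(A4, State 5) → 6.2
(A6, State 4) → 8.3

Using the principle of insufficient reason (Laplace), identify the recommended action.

Row averages: A1=7.1, A2=7.4, A3=7.6, A4=7.58, A5=7.24, A6=7.98
Highest average = 7.98 → A6.

A6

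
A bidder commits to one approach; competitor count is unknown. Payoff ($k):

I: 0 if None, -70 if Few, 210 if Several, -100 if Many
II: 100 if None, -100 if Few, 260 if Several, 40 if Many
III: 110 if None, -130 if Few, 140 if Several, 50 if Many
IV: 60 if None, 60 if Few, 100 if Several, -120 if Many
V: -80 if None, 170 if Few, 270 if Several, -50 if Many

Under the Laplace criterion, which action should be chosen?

Row averages: I=10, II=75, III=42.5, IV=25, V=77.5
Highest average = 77.5 → V.

V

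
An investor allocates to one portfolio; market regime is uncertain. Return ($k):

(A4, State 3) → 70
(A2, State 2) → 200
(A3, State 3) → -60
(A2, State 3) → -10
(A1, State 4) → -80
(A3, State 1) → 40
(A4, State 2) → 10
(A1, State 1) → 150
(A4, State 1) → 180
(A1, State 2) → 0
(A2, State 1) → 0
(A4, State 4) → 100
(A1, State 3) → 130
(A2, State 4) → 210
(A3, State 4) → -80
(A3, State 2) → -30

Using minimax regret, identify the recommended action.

A2

Column bests: State 1=180, State 2=200, State 3=130, State 4=210.
A1 regrets: 30, 200, 0, 290 → max 290
A2 regrets: 180, 0, 140, 0 → max 180
A3 regrets: 140, 230, 190, 290 → max 290
A4 regrets: 0, 190, 60, 110 → max 190
Smallest max regret = 180 → A2.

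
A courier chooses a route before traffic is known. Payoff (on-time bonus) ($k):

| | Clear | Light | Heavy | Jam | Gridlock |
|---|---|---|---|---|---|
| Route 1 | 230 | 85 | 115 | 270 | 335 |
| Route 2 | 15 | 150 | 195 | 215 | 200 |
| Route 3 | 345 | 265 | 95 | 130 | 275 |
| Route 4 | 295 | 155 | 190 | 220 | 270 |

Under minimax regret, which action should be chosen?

Column bests: Clear=345, Light=265, Heavy=195, Jam=270, Gridlock=335.
Route 1 regrets: 115, 180, 80, 0, 0 → max 180
Route 2 regrets: 330, 115, 0, 55, 135 → max 330
Route 3 regrets: 0, 0, 100, 140, 60 → max 140
Route 4 regrets: 50, 110, 5, 50, 65 → max 110
Smallest max regret = 110 → Route 4.

Route 4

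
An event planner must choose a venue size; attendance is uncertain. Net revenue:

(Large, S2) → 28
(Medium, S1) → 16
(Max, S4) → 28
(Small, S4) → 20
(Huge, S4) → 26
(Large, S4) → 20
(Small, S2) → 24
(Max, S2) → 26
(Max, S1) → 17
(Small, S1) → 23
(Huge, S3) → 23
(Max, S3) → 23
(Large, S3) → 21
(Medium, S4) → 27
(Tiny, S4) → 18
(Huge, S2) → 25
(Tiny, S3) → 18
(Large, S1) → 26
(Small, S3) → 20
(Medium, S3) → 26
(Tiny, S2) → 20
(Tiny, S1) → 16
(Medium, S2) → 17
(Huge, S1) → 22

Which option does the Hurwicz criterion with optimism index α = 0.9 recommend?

Tiny: 0.9·20 + 0.1·16 = 19.6
Small: 0.9·24 + 0.1·20 = 23.6
Medium: 0.9·27 + 0.1·16 = 25.9
Large: 0.9·28 + 0.1·20 = 27.2
Huge: 0.9·26 + 0.1·22 = 25.6
Max: 0.9·28 + 0.1·17 = 26.9
Highest Hurwicz score = 27.2 → Large.

Large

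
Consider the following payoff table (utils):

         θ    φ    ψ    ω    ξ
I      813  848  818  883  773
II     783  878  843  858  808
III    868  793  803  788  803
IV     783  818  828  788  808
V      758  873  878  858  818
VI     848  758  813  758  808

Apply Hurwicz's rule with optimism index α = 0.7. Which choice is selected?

I

I: 0.7·883 + 0.3·773 = 850
II: 0.7·878 + 0.3·783 = 849.5
III: 0.7·868 + 0.3·788 = 844
IV: 0.7·828 + 0.3·783 = 814.5
V: 0.7·878 + 0.3·758 = 842
VI: 0.7·848 + 0.3·758 = 821
Highest Hurwicz score = 850 → I.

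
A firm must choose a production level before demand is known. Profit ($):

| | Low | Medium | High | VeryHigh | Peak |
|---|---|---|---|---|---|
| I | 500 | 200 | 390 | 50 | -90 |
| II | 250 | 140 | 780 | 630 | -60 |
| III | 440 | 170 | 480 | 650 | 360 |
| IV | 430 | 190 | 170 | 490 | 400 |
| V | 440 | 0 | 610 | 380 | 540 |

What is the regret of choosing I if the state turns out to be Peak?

630

Best payoff under Peak is 540.
Regret = 540 − (-90) = 630.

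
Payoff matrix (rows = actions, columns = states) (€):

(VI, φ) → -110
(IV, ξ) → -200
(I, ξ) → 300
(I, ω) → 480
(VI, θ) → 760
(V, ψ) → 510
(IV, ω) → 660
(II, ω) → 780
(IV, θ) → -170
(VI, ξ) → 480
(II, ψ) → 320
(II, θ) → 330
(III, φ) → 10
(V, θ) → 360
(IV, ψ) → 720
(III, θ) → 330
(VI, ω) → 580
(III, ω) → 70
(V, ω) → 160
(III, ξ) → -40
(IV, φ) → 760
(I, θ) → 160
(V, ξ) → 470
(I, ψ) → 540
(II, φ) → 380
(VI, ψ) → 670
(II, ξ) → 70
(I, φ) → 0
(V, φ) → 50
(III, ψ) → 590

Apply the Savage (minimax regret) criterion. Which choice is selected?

Column bests: θ=760, φ=760, ψ=720, ω=780, ξ=480.
I regrets: 600, 760, 180, 300, 180 → max 760
II regrets: 430, 380, 400, 0, 410 → max 430
III regrets: 430, 750, 130, 710, 520 → max 750
IV regrets: 930, 0, 0, 120, 680 → max 930
V regrets: 400, 710, 210, 620, 10 → max 710
VI regrets: 0, 870, 50, 200, 0 → max 870
Smallest max regret = 430 → II.

II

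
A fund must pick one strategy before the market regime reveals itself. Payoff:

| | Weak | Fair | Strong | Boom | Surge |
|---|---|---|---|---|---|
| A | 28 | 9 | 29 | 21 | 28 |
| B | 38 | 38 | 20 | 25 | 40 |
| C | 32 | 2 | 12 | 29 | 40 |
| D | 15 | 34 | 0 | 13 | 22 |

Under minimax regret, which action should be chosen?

Column bests: Weak=38, Fair=38, Strong=29, Boom=29, Surge=40.
A regrets: 10, 29, 0, 8, 12 → max 29
B regrets: 0, 0, 9, 4, 0 → max 9
C regrets: 6, 36, 17, 0, 0 → max 36
D regrets: 23, 4, 29, 16, 18 → max 29
Smallest max regret = 9 → B.

B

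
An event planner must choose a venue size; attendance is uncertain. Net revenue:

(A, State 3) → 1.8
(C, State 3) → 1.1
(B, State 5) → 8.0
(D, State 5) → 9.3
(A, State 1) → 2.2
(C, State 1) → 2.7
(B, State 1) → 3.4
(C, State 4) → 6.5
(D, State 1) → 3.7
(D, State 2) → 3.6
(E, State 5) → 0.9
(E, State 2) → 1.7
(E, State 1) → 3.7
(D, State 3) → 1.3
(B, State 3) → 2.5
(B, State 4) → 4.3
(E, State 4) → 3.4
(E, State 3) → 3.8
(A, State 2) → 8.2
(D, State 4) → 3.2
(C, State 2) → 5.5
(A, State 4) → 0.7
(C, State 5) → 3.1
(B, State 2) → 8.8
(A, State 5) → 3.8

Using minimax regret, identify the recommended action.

Column bests: State 1=3.7, State 2=8.8, State 3=3.8, State 4=6.5, State 5=9.3.
A regrets: 1.5, 0.6, 2.0, 5.8, 5.5 → max 5.8
B regrets: 0.3, 0.0, 1.3, 2.2, 1.3 → max 2.2
C regrets: 1.0, 3.3, 2.7, 0.0, 6.2 → max 6.2
D regrets: 0.0, 5.2, 2.5, 3.3, 0.0 → max 5.2
E regrets: 0.0, 7.1, 0.0, 3.1, 8.4 → max 8.4
Smallest max regret = 2.2 → B.

B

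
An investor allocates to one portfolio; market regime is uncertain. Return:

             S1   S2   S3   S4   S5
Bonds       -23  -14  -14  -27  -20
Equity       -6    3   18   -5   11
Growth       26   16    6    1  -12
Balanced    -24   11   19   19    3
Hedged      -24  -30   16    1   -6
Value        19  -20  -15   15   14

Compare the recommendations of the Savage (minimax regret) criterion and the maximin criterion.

minimax regret → Growth; maximin → Equity (disagree)

Column bests: S1=26, S2=16, S3=19, S4=19, S5=14.
Bonds regrets: 49, 30, 33, 46, 34 → max 49
Equity regrets: 32, 13, 1, 24, 3 → max 32
Growth regrets: 0, 0, 13, 18, 26 → max 26
Balanced regrets: 50, 5, 0, 0, 11 → max 50
Hedged regrets: 50, 46, 3, 18, 20 → max 50
Value regrets: 7, 36, 34, 4, 0 → max 36
Smallest max regret = 26 → Growth.
Row minima: Bonds=-27, Equity=-6, Growth=-12, Balanced=-24, Hedged=-30, Value=-20
Best worst-case = -6 → Equity.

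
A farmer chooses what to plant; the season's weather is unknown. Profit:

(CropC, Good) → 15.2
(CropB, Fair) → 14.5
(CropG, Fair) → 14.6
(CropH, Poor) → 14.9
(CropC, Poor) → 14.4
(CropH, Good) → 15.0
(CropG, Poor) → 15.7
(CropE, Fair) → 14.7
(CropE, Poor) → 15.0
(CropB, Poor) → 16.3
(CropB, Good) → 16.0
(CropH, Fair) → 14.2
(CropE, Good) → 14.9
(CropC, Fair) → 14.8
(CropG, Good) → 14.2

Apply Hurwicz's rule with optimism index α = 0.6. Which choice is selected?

CropB: 0.6·16.3 + 0.4·14.5 = 15.58
CropC: 0.6·15.2 + 0.4·14.4 = 14.88
CropG: 0.6·15.7 + 0.4·14.2 = 15.1
CropH: 0.6·15.0 + 0.4·14.2 = 14.68
CropE: 0.6·15.0 + 0.4·14.7 = 14.88
Highest Hurwicz score = 15.58 → CropB.

CropB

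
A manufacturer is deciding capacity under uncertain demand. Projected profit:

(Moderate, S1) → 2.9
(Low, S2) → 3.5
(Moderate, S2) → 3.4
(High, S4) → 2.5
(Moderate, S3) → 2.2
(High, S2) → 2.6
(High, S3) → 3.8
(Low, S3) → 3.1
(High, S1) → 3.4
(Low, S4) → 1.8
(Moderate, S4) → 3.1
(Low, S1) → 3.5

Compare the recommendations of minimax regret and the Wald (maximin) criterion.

minimax regret → High; maximin → High (agree)

Column bests: S1=3.5, S2=3.5, S3=3.8, S4=3.1.
Low regrets: 0.0, 0.0, 0.7, 1.3 → max 1.3
Moderate regrets: 0.6, 0.1, 1.6, 0.0 → max 1.6
High regrets: 0.1, 0.9, 0.0, 0.6 → max 0.9
Smallest max regret = 0.9 → High.
Row minima: Low=1.8, Moderate=2.2, High=2.5
Best worst-case = 2.5 → High.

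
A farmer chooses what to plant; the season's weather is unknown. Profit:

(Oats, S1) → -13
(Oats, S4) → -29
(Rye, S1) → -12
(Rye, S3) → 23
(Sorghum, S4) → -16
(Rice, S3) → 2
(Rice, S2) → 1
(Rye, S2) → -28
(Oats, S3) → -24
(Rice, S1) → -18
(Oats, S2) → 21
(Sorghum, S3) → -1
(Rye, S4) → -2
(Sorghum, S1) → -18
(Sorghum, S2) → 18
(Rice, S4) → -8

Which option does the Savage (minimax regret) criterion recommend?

Rice

Column bests: S1=-12, S2=21, S3=23, S4=-2.
Sorghum regrets: 6, 3, 24, 14 → max 24
Rice regrets: 6, 20, 21, 6 → max 21
Rye regrets: 0, 49, 0, 0 → max 49
Oats regrets: 1, 0, 47, 27 → max 47
Smallest max regret = 21 → Rice.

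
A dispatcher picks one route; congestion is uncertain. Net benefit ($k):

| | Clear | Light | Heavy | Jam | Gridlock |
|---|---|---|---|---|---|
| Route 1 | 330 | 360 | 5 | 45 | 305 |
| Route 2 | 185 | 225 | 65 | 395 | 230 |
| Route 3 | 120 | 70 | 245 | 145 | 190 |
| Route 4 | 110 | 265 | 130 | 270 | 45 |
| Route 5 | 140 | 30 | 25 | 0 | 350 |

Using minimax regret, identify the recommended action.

Column bests: Clear=330, Light=360, Heavy=245, Jam=395, Gridlock=350.
Route 1 regrets: 0, 0, 240, 350, 45 → max 350
Route 2 regrets: 145, 135, 180, 0, 120 → max 180
Route 3 regrets: 210, 290, 0, 250, 160 → max 290
Route 4 regrets: 220, 95, 115, 125, 305 → max 305
Route 5 regrets: 190, 330, 220, 395, 0 → max 395
Smallest max regret = 180 → Route 2.

Route 2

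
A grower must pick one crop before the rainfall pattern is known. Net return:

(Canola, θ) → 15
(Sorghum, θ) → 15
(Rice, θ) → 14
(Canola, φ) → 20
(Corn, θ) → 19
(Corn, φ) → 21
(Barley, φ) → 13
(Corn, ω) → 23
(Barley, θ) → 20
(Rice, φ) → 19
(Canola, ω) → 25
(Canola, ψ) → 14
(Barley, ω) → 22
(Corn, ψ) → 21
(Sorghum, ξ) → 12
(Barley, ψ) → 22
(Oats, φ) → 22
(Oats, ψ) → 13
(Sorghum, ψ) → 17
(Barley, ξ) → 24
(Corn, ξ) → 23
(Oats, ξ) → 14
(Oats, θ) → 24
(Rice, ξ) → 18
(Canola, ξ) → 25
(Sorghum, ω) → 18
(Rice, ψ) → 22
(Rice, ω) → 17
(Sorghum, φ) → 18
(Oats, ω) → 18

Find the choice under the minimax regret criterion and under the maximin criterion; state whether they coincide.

Column bests: θ=24, φ=22, ψ=22, ω=25, ξ=25.
Rice regrets: 10, 3, 0, 8, 7 → max 10
Canola regrets: 9, 2, 8, 0, 0 → max 9
Sorghum regrets: 9, 4, 5, 7, 13 → max 13
Corn regrets: 5, 1, 1, 2, 2 → max 5
Oats regrets: 0, 0, 9, 7, 11 → max 11
Barley regrets: 4, 9, 0, 3, 1 → max 9
Smallest max regret = 5 → Corn.
Row minima: Rice=14, Canola=14, Sorghum=12, Corn=19, Oats=13, Barley=13
Best worst-case = 19 → Corn.

minimax regret → Corn; maximin → Corn (agree)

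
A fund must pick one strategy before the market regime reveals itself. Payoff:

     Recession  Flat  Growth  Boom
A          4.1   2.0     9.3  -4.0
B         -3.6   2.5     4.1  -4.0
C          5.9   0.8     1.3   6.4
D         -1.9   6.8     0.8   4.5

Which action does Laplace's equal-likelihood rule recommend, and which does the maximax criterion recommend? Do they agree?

Row averages: A=2.85, B=-0.25, C=3.6, D=2.55
Highest average = 3.6 → C.
Row maxima: A=9.3, B=4.1, C=6.4, D=6.8
Best best-case = 9.3 → A.

laplace → C; maximax → A (disagree)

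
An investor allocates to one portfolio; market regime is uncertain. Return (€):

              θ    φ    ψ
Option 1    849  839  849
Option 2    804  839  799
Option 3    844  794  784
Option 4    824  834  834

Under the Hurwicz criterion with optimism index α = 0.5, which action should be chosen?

Option 1: 0.5·849 + 0.5·839 = 844
Option 2: 0.5·839 + 0.5·799 = 819
Option 3: 0.5·844 + 0.5·784 = 814
Option 4: 0.5·834 + 0.5·824 = 829
Highest Hurwicz score = 844 → Option 1.

Option 1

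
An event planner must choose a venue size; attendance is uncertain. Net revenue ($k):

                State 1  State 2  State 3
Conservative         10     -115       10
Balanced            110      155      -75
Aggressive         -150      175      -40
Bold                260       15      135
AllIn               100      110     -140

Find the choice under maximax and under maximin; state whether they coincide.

Row maxima: Conservative=10, Balanced=155, Aggressive=175, Bold=260, AllIn=110
Best best-case = 260 → Bold.
Row minima: Conservative=-115, Balanced=-75, Aggressive=-150, Bold=15, AllIn=-140
Best worst-case = 15 → Bold.

maximax → Bold; maximin → Bold (agree)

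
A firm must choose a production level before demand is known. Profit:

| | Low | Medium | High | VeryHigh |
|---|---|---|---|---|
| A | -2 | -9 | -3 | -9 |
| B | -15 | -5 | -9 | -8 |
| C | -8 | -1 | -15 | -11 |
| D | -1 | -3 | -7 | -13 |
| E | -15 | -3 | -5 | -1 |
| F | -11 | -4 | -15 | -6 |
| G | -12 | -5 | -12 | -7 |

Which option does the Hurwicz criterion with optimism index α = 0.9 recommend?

A: 0.9·(-2) + 0.1·(-9) = -2.7
B: 0.9·(-5) + 0.1·(-15) = -6
C: 0.9·(-1) + 0.1·(-15) = -2.4
D: 0.9·(-1) + 0.1·(-13) = -2.2
E: 0.9·(-1) + 0.1·(-15) = -2.4
F: 0.9·(-4) + 0.1·(-15) = -5.1
G: 0.9·(-5) + 0.1·(-12) = -5.7
Highest Hurwicz score = -2.2 → D.

D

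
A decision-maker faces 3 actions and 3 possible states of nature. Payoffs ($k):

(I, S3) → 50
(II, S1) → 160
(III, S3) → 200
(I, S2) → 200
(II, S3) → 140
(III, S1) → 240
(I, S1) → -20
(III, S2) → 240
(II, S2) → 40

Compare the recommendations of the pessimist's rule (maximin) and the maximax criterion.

Row minima: I=-20, II=40, III=200
Best worst-case = 200 → III.
Row maxima: I=200, II=160, III=240
Best best-case = 240 → III.

maximin → III; maximax → III (agree)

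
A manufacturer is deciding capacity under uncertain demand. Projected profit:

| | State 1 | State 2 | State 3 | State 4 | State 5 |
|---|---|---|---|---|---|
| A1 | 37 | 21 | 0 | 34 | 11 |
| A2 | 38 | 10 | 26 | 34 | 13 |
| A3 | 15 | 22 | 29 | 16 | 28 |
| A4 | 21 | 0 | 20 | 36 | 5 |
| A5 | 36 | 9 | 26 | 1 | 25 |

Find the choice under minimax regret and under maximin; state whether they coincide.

Column bests: State 1=38, State 2=22, State 3=29, State 4=36, State 5=28.
A1 regrets: 1, 1, 29, 2, 17 → max 29
A2 regrets: 0, 12, 3, 2, 15 → max 15
A3 regrets: 23, 0, 0, 20, 0 → max 23
A4 regrets: 17, 22, 9, 0, 23 → max 23
A5 regrets: 2, 13, 3, 35, 3 → max 35
Smallest max regret = 15 → A2.
Row minima: A1=0, A2=10, A3=15, A4=0, A5=1
Best worst-case = 15 → A3.

minimax regret → A2; maximin → A3 (disagree)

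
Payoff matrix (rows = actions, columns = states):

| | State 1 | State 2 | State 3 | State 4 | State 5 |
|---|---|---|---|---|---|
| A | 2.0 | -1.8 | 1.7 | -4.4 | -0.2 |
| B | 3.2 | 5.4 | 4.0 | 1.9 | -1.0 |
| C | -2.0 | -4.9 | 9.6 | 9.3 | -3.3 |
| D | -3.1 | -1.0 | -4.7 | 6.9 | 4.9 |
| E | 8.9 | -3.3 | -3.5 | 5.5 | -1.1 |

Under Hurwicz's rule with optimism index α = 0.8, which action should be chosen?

A: 0.8·2.0 + 0.2·(-4.4) = 0.72
B: 0.8·5.4 + 0.2·(-1.0) = 4.12
C: 0.8·9.6 + 0.2·(-4.9) = 6.7
D: 0.8·6.9 + 0.2·(-4.7) = 4.58
E: 0.8·8.9 + 0.2·(-3.5) = 6.42
Highest Hurwicz score = 6.7 → C.

C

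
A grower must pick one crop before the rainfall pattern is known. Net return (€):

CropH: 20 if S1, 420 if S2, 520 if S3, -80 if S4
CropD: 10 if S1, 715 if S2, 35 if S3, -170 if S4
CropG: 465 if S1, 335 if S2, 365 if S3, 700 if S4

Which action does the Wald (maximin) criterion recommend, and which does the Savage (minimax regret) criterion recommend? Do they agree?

maximin → CropG; minimax regret → CropG (agree)

Row minima: CropH=-80, CropD=-170, CropG=335
Best worst-case = 335 → CropG.
Column bests: S1=465, S2=715, S3=520, S4=700.
CropH regrets: 445, 295, 0, 780 → max 780
CropD regrets: 455, 0, 485, 870 → max 870
CropG regrets: 0, 380, 155, 0 → max 380
Smallest max regret = 380 → CropG.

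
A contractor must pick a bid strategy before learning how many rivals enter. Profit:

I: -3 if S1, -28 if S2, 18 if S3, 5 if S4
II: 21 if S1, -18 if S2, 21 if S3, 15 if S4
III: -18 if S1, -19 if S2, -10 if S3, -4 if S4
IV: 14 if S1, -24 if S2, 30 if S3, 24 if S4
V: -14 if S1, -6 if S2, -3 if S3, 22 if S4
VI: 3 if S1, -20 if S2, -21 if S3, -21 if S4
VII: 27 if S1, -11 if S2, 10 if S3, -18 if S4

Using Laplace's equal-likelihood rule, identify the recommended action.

Row averages: I=-2, II=9.75, III=-12.75, IV=11, V=-0.25, VI=-14.75, VII=2
Highest average = 11 → IV.

IV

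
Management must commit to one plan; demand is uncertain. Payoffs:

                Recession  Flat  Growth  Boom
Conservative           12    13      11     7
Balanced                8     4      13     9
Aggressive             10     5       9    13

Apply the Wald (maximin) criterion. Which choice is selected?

Conservative

Row minima: Conservative=7, Balanced=4, Aggressive=5
Best worst-case = 7 → Conservative.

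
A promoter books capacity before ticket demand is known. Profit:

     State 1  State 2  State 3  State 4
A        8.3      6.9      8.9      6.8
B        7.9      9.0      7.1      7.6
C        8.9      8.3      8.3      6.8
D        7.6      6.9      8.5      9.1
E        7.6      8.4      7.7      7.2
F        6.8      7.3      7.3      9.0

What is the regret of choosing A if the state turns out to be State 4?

Best payoff under State 4 is 9.1.
Regret = 9.1 − 6.8 = 2.3.

2.3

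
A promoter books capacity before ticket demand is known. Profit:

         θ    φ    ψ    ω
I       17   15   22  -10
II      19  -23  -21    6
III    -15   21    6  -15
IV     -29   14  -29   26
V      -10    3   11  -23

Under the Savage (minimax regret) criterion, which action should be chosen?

Column bests: θ=19, φ=21, ψ=22, ω=26.
I regrets: 2, 6, 0, 36 → max 36
II regrets: 0, 44, 43, 20 → max 44
III regrets: 34, 0, 16, 41 → max 41
IV regrets: 48, 7, 51, 0 → max 51
V regrets: 29, 18, 11, 49 → max 49
Smallest max regret = 36 → I.

I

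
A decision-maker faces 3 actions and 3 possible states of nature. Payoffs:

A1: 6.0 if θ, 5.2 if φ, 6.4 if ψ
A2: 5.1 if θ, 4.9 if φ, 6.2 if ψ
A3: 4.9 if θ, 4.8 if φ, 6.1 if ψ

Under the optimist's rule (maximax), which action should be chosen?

A1

Row maxima: A1=6.4, A2=6.2, A3=6.1
Best best-case = 6.4 → A1.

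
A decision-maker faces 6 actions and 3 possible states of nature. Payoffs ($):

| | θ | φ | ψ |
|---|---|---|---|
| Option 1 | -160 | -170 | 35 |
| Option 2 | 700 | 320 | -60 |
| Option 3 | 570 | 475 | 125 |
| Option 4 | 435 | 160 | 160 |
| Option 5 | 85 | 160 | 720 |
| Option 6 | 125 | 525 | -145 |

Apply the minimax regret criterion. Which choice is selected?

Option 4

Column bests: θ=700, φ=525, ψ=720.
Option 1 regrets: 860, 695, 685 → max 860
Option 2 regrets: 0, 205, 780 → max 780
Option 3 regrets: 130, 50, 595 → max 595
Option 4 regrets: 265, 365, 560 → max 560
Option 5 regrets: 615, 365, 0 → max 615
Option 6 regrets: 575, 0, 865 → max 865
Smallest max regret = 560 → Option 4.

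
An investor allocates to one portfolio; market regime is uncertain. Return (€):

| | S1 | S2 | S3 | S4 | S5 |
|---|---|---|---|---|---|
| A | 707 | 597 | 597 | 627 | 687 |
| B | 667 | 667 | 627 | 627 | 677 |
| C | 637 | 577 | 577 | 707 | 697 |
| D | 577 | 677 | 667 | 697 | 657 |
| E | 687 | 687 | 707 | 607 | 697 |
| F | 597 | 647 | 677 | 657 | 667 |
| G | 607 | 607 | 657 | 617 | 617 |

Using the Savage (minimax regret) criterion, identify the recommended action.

Column bests: S1=707, S2=687, S3=707, S4=707, S5=697.
A regrets: 0, 90, 110, 80, 10 → max 110
B regrets: 40, 20, 80, 80, 20 → max 80
C regrets: 70, 110, 130, 0, 0 → max 130
D regrets: 130, 10, 40, 10, 40 → max 130
E regrets: 20, 0, 0, 100, 0 → max 100
F regrets: 110, 40, 30, 50, 30 → max 110
G regrets: 100, 80, 50, 90, 80 → max 100
Smallest max regret = 80 → B.

B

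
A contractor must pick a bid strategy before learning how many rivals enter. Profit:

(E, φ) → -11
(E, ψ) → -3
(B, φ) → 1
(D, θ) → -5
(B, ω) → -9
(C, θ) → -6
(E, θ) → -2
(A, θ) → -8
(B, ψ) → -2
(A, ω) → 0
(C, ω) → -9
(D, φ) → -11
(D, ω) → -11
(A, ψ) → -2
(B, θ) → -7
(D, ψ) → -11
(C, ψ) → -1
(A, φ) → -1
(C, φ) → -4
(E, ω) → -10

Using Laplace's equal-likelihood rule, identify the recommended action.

A

Row averages: A=-2.75, B=-4.25, C=-5, D=-9.5, E=-6.5
Highest average = -2.75 → A.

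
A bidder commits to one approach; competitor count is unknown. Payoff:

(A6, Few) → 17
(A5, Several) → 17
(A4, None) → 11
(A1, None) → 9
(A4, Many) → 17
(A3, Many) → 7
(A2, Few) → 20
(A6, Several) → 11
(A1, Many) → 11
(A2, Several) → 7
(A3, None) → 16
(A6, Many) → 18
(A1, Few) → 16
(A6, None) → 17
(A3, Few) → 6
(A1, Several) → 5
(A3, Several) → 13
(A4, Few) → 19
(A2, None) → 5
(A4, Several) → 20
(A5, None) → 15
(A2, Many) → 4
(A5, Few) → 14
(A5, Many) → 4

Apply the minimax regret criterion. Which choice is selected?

Column bests: None=17, Few=20, Several=20, Many=18.
A1 regrets: 8, 4, 15, 7 → max 15
A2 regrets: 12, 0, 13, 14 → max 14
A3 regrets: 1, 14, 7, 11 → max 14
A4 regrets: 6, 1, 0, 1 → max 6
A5 regrets: 2, 6, 3, 14 → max 14
A6 regrets: 0, 3, 9, 0 → max 9
Smallest max regret = 6 → A4.

A4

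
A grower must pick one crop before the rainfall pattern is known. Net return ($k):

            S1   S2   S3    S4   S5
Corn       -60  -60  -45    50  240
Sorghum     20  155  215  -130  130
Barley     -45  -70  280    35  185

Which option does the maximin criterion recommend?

Corn

Row minima: Corn=-60, Sorghum=-130, Barley=-70
Best worst-case = -60 → Corn.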